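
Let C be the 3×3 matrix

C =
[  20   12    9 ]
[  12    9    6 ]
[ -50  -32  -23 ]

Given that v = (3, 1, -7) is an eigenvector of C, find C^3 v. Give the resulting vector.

First find the eigenvalue: Cv = (9, 3, -21) = 3·(3, 1, -7), so λ = 3.
Then C^3 v = λ^3·v = 3^3·(3, 1, -7) = 27·(3, 1, -7) = (81, 27, -189).

(81, 27, -189)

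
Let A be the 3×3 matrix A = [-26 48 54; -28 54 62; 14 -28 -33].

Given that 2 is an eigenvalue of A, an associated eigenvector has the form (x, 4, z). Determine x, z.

3, -2

We need (A - 2I)v = 0.
A - 2I = [[-28, 48, 54], [-28, 52, 62], [14, -28, -35]].
Row 1: (-28)·x + (48)·4 + (54)·z = 0
Row 2: (-28)·x + (52)·4 + (62)·z = 0
Row 3: (14)·x + (-28)·4 + (-35)·z = 0
Solving gives x = 3, z = -2.
Check: A·(3, 4, -2) = (6, 8, -4) = 2·(3, 4, -2).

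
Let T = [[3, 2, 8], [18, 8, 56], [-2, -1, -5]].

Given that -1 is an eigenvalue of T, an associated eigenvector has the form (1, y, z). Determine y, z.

-2, 0

We need (T + 1I)v = 0.
T + 1I = [[4, 2, 8], [18, 9, 56], [-2, -1, -4]].
Row 1: (4)·1 + (2)·y + (8)·z = 0
Row 2: (18)·1 + (9)·y + (56)·z = 0
Row 3: (-2)·1 + (-1)·y + (-4)·z = 0
Solving gives y = -2, z = 0.
Check: T·(1, -2, 0) = (-1, 2, 0) = -1·(1, -2, 0).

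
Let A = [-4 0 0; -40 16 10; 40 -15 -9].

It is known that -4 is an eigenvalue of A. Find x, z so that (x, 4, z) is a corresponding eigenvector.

1, -4

We need (A + 4I)v = 0.
A + 4I = [[0, 0, 0], [-40, 20, 10], [40, -15, -5]].
Row 1: (0)·x + (0)·4 + (0)·z = 0
Row 2: (-40)·x + (20)·4 + (10)·z = 0
Row 3: (40)·x + (-15)·4 + (-5)·z = 0
Solving gives x = 1, z = -4.
Check: A·(1, 4, -4) = (-4, -16, 16) = -4·(1, 4, -4).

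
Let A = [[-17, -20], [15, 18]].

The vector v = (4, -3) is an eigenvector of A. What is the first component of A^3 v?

First find the eigenvalue: Av = (-8, 6) = -2·(4, -3), so λ = -2.
Then A^3 v = λ^3·v = (-2)^3·(4, -3) = -8·(4, -3) = (-32, 24).

-32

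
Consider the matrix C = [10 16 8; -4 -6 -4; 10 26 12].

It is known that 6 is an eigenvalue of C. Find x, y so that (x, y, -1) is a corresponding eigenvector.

We need (C - 6I)v = 0.
C - 6I = [[4, 16, 8], [-4, -12, -4], [10, 26, 6]].
Row 1: (4)·x + (16)·y + (8)·-1 = 0
Row 2: (-4)·x + (-12)·y + (-4)·-1 = 0
Row 3: (10)·x + (26)·y + (6)·-1 = 0
Solving gives x = -2, y = 1.
Check: C·(-2, 1, -1) = (-12, 6, -6) = 6·(-2, 1, -1).

-2, 1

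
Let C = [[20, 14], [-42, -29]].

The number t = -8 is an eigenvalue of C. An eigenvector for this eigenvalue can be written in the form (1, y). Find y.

-2

We need (C + 8I)v = 0.
C + 8I = [[28, 14], [-42, -21]].
Row 1: (28)·1 + (14)·y = 0
Row 2: (-42)·1 + (-21)·y = 0
Solving gives y = -2.
Check: C·(1, -2) = (-8, 16) = -8·(1, -2).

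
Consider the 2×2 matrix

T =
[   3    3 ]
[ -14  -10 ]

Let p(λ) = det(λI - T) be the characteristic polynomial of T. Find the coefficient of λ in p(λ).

The coefficient of λ of det(λI - T) is −trace(T).
trace(T) = (3) + (-10) = -7, so the coefficient is 7.

7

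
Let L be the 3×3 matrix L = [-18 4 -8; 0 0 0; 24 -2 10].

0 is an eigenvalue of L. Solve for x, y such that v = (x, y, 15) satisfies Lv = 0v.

We need (L)v = 0.
L = [[-18, 4, -8], [0, 0, 0], [24, -2, 10]].
Row 1: (-18)·x + (4)·y + (-8)·15 = 0
Row 2: (0)·x + (0)·y + (0)·15 = 0
Row 3: (24)·x + (-2)·y + (10)·15 = 0
Solving gives x = -6, y = 3.
Check: L·(-6, 3, 15) = (0, 0, 0) = 0·(-6, 3, 15).

-6, 3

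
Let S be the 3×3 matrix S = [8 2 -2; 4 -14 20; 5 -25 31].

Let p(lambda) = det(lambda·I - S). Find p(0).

p(0) = det(0·I − S) = det(−S) = (−1)^3·det(S).
det(S) = 540, so p(0) = -540.

-540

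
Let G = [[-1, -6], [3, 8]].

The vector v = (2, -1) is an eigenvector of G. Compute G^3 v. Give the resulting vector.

(16, -8)

First find the eigenvalue: Gv = (4, -2) = 2·(2, -1), so λ = 2.
Then G^3 v = λ^3·v = 2^3·(2, -1) = 8·(2, -1) = (16, -8).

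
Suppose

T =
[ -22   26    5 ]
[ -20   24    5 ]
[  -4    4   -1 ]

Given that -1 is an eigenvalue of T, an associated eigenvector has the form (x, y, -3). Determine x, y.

We need (T + 1I)v = 0.
T + 1I = [[-21, 26, 5], [-20, 25, 5], [-4, 4, 0]].
Row 1: (-21)·x + (26)·y + (5)·-3 = 0
Row 2: (-20)·x + (25)·y + (5)·-3 = 0
Row 3: (-4)·x + (4)·y + (0)·-3 = 0
Solving gives x = 3, y = 3.
Check: T·(3, 3, -3) = (-3, -3, 3) = -1·(3, 3, -3).

3, 3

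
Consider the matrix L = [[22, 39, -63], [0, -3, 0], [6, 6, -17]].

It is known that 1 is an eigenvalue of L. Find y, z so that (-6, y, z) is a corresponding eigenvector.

0, -2

We need (L - 1I)v = 0.
L - 1I = [[21, 39, -63], [0, -4, 0], [6, 6, -18]].
Row 1: (21)·-6 + (39)·y + (-63)·z = 0
Row 2: (0)·-6 + (-4)·y + (0)·z = 0
Row 3: (6)·-6 + (6)·y + (-18)·z = 0
Solving gives y = 0, z = -2.
Check: L·(-6, 0, -2) = (-6, 0, -2) = 1·(-6, 0, -2).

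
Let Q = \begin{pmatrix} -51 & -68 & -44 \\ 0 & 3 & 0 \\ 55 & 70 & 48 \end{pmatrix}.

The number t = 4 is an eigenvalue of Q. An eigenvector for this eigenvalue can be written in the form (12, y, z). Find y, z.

0, -15

We need (Q - 4I)v = 0.
Q - 4I = [[-55, -68, -44], [0, -1, 0], [55, 70, 44]].
Row 1: (-55)·12 + (-68)·y + (-44)·z = 0
Row 2: (0)·12 + (-1)·y + (0)·z = 0
Row 3: (55)·12 + (70)·y + (44)·z = 0
Solving gives y = 0, z = -15.
Check: Q·(12, 0, -15) = (48, 0, -60) = 4·(12, 0, -15).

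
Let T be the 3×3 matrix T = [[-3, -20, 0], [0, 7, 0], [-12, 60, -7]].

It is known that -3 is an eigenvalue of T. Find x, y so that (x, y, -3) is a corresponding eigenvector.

1, 0

We need (T + 3I)v = 0.
T + 3I = [[0, -20, 0], [0, 10, 0], [-12, 60, -4]].
Row 1: (0)·x + (-20)·y + (0)·-3 = 0
Row 2: (0)·x + (10)·y + (0)·-3 = 0
Row 3: (-12)·x + (60)·y + (-4)·-3 = 0
Solving gives x = 1, y = 0.
Check: T·(1, 0, -3) = (-3, 0, 9) = -3·(1, 0, -3).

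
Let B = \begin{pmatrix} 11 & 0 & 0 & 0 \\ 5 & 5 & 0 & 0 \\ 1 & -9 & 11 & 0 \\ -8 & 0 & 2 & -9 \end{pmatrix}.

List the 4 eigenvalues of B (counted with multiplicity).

-9, 5, 11, 11

B is lower triangular, so its eigenvalues are the diagonal entries.
Diagonal: 11, 5, 11, -9.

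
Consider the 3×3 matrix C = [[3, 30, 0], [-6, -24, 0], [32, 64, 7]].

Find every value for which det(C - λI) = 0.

-12, -9, 7

Compute the characteristic polynomial p(s) = det(sI - C).
Cofactor expansion gives p(s) = s^3 + 14s^2 - 39s - 756.
Try s = -12: p(-12) = 0, so -12 is a root.
Factor out (s + 12): p(s) = (s + 12)·(s^2 + 2s - 63).
The quadratic factors as (s + 9)·(s - 7).
Eigenvalues: -12, -9, 7.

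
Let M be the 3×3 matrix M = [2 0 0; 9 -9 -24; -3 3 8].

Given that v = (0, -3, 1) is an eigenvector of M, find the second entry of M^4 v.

-3

First find the eigenvalue: Mv = (0, 3, -1) = -1·(0, -3, 1), so λ = -1.
Then M^4 v = λ^4·v = (-1)^4·(0, -3, 1) = 1·(0, -3, 1) = (0, -3, 1).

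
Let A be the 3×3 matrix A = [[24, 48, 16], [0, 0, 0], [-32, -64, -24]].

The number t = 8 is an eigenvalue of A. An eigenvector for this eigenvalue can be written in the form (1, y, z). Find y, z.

0, -1

We need (A - 8I)v = 0.
A - 8I = [[16, 48, 16], [0, -8, 0], [-32, -64, -32]].
Row 1: (16)·1 + (48)·y + (16)·z = 0
Row 2: (0)·1 + (-8)·y + (0)·z = 0
Row 3: (-32)·1 + (-64)·y + (-32)·z = 0
Solving gives y = 0, z = -1.
Check: A·(1, 0, -1) = (8, 0, -8) = 8·(1, 0, -1).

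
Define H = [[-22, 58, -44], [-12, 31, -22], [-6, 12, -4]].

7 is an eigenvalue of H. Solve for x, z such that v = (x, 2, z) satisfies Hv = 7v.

4, 0

We need (H - 7I)v = 0.
H - 7I = [[-29, 58, -44], [-12, 24, -22], [-6, 12, -11]].
Row 1: (-29)·x + (58)·2 + (-44)·z = 0
Row 2: (-12)·x + (24)·2 + (-22)·z = 0
Row 3: (-6)·x + (12)·2 + (-11)·z = 0
Solving gives x = 4, z = 0.
Check: H·(4, 2, 0) = (28, 14, 0) = 7·(4, 2, 0).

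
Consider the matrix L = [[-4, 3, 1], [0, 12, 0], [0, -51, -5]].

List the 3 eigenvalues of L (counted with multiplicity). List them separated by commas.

The characteristic polynomial is p(λ) = det(λI - L).
Expanding the 3×3 determinant: p(λ) = λ^3 - 3λ^2 - 88λ - 240.
Try λ = -5: p(-5) = 0, so -5 is a root.
Dividing by (λ + 5) leaves λ^2 - 8λ - 48.
The quadratic factors as (λ + 4)·(λ - 12).
Eigenvalues: -5, -4, 12.

-5, -4, 12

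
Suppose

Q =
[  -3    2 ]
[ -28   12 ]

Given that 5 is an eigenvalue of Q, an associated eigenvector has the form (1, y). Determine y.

We need (Q - 5I)v = 0.
Q - 5I = [[-8, 2], [-28, 7]].
Row 1: (-8)·1 + (2)·y = 0
Row 2: (-28)·1 + (7)·y = 0
Solving gives y = 4.
Check: Q·(1, 4) = (5, 20) = 5·(1, 4).

4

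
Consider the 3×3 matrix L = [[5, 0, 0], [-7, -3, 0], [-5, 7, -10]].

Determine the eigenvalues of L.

-10, -3, 5

L is lower triangular, so its eigenvalues are the diagonal entries.
Diagonal: 5, -3, -10.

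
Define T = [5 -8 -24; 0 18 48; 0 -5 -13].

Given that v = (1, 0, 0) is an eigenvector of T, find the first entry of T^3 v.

First find the eigenvalue: Tv = (5, 0, 0) = 5·(1, 0, 0), so λ = 5.
Then T^3 v = λ^3·v = 5^3·(1, 0, 0) = 125·(1, 0, 0) = (125, 0, 0).

125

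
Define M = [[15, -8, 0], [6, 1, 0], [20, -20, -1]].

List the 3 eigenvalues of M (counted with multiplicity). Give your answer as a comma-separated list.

The characteristic polynomial is p(μ) = det(μI - M).
Expanding the 3×3 determinant: p(μ) = μ^3 - 15μ^2 + 47μ + 63.
Since p(-1) = 0, μ = -1 is a root.
Dividing by (μ + 1) leaves μ^2 - 16μ + 63.
The quadratic factors as (μ - 7)·(μ - 9).
Eigenvalues: -1, 7, 9.

-1, 7, 9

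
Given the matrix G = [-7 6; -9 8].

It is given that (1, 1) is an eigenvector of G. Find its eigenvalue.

-1

Compute Gv: G·(1, 1) = (-1, -1).
Since Gv = λv, compare component 1: -1 = λ·1, so λ = -1.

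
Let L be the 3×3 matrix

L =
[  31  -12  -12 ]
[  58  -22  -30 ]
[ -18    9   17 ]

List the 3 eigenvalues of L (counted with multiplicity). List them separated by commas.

Set up det(lambda·I - L) = 0.
Expanding along the first row, p(lambda) = lambda^3 - 26·lambda^2 + 221·lambda - 616.
Try lambda = 11: p(11) = 0, so 11 is a root.
Factor out (lambda - 11): p(lambda) = (lambda - 11)·(lambda^2 - 15·lambda + 56).
The quadratic factors as (lambda - 7)·(lambda - 8).
Eigenvalues: 7, 8, 11.

7, 8, 11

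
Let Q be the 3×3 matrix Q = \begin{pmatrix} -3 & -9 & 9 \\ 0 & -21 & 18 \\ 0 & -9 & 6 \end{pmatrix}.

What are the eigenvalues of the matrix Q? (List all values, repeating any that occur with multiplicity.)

-12, -3, -3

The characteristic polynomial is p(λ) = det(λI - Q).
Cofactor expansion gives p(λ) = λ^3 + 18λ^2 + 81λ + 108.
Since p(-3) = 0, λ = -3 is a root.
Factor out (λ + 3): p(λ) = (λ + 3)·(λ^2 + 15λ + 36).
The quadratic factors as (λ + 12)·(λ + 3).
Eigenvalues: -12, -3, -3.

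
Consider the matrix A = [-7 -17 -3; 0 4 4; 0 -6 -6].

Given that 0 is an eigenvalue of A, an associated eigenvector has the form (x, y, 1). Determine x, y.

We need (A)v = 0.
A = [[-7, -17, -3], [0, 4, 4], [0, -6, -6]].
Row 1: (-7)·x + (-17)·y + (-3)·1 = 0
Row 2: (0)·x + (4)·y + (4)·1 = 0
Row 3: (0)·x + (-6)·y + (-6)·1 = 0
Solving gives x = 2, y = -1.
Check: A·(2, -1, 1) = (0, 0, 0) = 0·(2, -1, 1).

2, -1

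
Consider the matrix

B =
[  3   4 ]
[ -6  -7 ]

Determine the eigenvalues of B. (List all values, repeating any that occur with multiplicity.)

det(B - rI) = (3 - r)(-7 - r) - (4)·(-6) = r^2 + 4r + 3.
This factors as (r + 3)·(r + 1) = 0.
Eigenvalues: -3, -1.

-3, -1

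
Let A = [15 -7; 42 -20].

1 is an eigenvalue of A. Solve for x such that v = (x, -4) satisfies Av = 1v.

We need (A - 1I)v = 0.
A - 1I = [[14, -7], [42, -21]].
Row 1: (14)·x + (-7)·-4 = 0
Row 2: (42)·x + (-21)·-4 = 0
Solving gives x = -2.
Check: A·(-2, -4) = (-2, -4) = 1·(-2, -4).

-2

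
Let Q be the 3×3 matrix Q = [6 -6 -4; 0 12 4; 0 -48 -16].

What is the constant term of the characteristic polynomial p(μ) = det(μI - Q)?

0

p(0) = det(0·I − Q) = det(−Q) = (−1)^3·det(Q).
det(Q) = 0, so p(0) = 0.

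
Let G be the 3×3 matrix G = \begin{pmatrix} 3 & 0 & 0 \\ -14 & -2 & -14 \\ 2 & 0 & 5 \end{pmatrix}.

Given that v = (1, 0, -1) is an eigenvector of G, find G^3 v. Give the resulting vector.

(27, 0, -27)

First find the eigenvalue: Gv = (3, 0, -3) = 3·(1, 0, -1), so λ = 3.
Then G^3 v = λ^3·v = 3^3·(1, 0, -1) = 27·(1, 0, -1) = (27, 0, -27).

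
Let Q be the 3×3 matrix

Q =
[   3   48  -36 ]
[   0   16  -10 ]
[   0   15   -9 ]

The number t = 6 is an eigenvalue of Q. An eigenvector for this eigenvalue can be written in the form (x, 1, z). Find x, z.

We need (Q - 6I)v = 0.
Q - 6I = [[-3, 48, -36], [0, 10, -10], [0, 15, -15]].
Row 1: (-3)·x + (48)·1 + (-36)·z = 0
Row 2: (0)·x + (10)·1 + (-10)·z = 0
Row 3: (0)·x + (15)·1 + (-15)·z = 0
Solving gives x = 4, z = 1.
Check: Q·(4, 1, 1) = (24, 6, 6) = 6·(4, 1, 1).

4, 1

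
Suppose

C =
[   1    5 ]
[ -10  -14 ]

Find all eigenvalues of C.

-9, -4

det(C - tI) = (1 - t)(-14 - t) - (5)·(-10) = t^2 + 13t + 36.
This factors as (t + 9)·(t + 4) = 0.
Eigenvalues: -9, -4.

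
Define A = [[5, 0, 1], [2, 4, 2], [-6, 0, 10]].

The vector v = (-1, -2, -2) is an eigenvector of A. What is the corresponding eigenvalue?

Compute Av: A·(-1, -2, -2) = (-7, -14, -14).
Since Av = λv, compare component 1: -7 = λ·-1, so λ = 7.

7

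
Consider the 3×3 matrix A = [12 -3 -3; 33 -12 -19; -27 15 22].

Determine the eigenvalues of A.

6, 7, 9

The characteristic polynomial is p(s) = det(sI - A).
Cofactor expansion gives p(s) = s^3 - 22s^2 + 159s - 378.
Rational-root test: s = 6 gives p(6) = 0.
Factor out (s - 6): p(s) = (s - 6)·(s^2 - 16s + 63).
The quadratic factors as (s - 7)·(s - 9).
Eigenvalues: 6, 7, 9.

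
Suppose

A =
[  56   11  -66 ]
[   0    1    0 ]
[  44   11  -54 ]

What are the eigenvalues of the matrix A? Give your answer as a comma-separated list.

Compute the characteristic polynomial p(λ) = det(λI - A).
Cofactor expansion gives p(λ) = λ^3 - 3λ^2 - 118λ + 120.
Since p(12) = 0, λ = 12 is a root.
Dividing by (λ - 12) leaves λ^2 + 9λ - 10.
The quadratic factors as (λ + 10)·(λ - 1).
Eigenvalues: -10, 1, 12.

-10, 1, 12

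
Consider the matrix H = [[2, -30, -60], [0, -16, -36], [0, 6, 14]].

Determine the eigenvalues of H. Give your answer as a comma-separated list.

Compute the characteristic polynomial p(r) = det(rI - H).
Expanding the 3×3 determinant: p(r) = r^3 - 12r + 16.
Since p(-4) = 0, r = -4 is a root.
Factor out (r + 4): p(r) = (r + 4)·(r^2 - 4r + 4).
The quadratic factor is (r - 2)^2.
Eigenvalues: -4, 2, 2.

-4, 2, 2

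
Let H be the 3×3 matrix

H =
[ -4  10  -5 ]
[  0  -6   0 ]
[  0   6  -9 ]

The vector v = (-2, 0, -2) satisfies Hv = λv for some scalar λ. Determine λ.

Compute Hv: H·(-2, 0, -2) = (18, 0, 18).
Since Hv = λv, compare component 1: 18 = λ·-2, so λ = -9.

-9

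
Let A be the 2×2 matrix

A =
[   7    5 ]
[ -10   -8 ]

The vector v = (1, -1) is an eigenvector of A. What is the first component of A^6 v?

First find the eigenvalue: Av = (2, -2) = 2·(1, -1), so λ = 2.
Then A^6 v = λ^6·v = 2^6·(1, -1) = 64·(1, -1) = (64, -64).

64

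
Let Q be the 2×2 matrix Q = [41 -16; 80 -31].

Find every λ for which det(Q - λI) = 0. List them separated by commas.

det(Q - μI) = (41 - μ)(-31 - μ) - (-16)·(80) = μ^2 - 10μ + 9.
This factors as (μ - 1)·(μ - 9) = 0.
Eigenvalues: 1, 9.

1, 9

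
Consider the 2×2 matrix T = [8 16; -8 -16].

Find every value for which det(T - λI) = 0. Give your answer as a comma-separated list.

det(T - rI) = (8 - r)(-16 - r) - (16)·(-8) = r^2 + 8r.
This factors as (r + 8)·r = 0.
Eigenvalues: -8, 0.

-8, 0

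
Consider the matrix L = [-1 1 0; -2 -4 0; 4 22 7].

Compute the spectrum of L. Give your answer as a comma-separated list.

-3, -2, 7

Set up det(λI - L) = 0.
Cofactor expansion gives p(λ) = λ^3 - 2λ^2 - 29λ - 42.
Rational-root test: λ = -2 gives p(-2) = 0.
Factor out (λ + 2): p(λ) = (λ + 2)·(λ^2 - 4λ - 21).
The quadratic factors as (λ + 3)·(λ - 7).
Eigenvalues: -3, -2, 7.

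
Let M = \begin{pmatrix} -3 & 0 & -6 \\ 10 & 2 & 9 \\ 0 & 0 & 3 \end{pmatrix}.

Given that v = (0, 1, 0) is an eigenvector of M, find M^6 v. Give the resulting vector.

First find the eigenvalue: Mv = (0, 2, 0) = 2·(0, 1, 0), so λ = 2.
Then M^6 v = λ^6·v = 2^6·(0, 1, 0) = 64·(0, 1, 0) = (0, 64, 0).

(0, 64, 0)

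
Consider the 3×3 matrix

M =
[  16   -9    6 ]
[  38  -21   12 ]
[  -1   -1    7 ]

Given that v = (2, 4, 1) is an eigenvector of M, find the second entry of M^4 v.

First find the eigenvalue: Mv = (2, 4, 1) = 1·(2, 4, 1), so λ = 1.
Then M^4 v = λ^4·v = 1^4·(2, 4, 1) = 1·(2, 4, 1) = (2, 4, 1).

4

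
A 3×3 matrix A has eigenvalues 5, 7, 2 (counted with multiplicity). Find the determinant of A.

70

det(A) is the product of the eigenvalues: (5) · (7) · (2) = 70.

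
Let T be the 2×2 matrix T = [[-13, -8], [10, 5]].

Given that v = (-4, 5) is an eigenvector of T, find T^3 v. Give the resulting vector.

First find the eigenvalue: Tv = (12, -15) = -3·(-4, 5), so λ = -3.
Then T^3 v = λ^3·v = (-3)^3·(-4, 5) = -27·(-4, 5) = (108, -135).

(108, -135)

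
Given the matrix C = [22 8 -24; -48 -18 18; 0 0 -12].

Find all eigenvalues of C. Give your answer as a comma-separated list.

-12, -2, 6

The characteristic polynomial is p(t) = det(tI - C).
Expanding along the first row, p(t) = t^3 + 8t^2 - 60t - 144.
Since p(-2) = 0, t = -2 is a root.
Factor out (t + 2): p(t) = (t + 2)·(t^2 + 6t - 72).
The quadratic factors as (t + 12)·(t - 6).
Eigenvalues: -12, -2, 6.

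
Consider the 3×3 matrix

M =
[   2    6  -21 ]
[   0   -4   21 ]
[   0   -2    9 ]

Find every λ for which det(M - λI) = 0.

Compute the characteristic polynomial p(t) = det(tI - M).
Cofactor expansion gives p(t) = t^3 - 7t^2 + 16t - 12.
Try t = 2: p(2) = 0, so 2 is a root.
Factor out (t - 2): p(t) = (t - 2)·(t^2 - 5t + 6).
The quadratic factors as (t - 2)·(t - 3).
Eigenvalues: 2, 2, 3.

2, 2, 3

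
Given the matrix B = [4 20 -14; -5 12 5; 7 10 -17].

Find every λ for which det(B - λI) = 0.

-10, 2, 7

Compute the characteristic polynomial p(μ) = det(μI - B).
Expanding the 3×3 determinant: p(μ) = μ^3 + μ^2 - 76μ + 140.
Try μ = -10: p(-10) = 0, so -10 is a root.
Factor out (μ + 10): p(μ) = (μ + 10)·(μ^2 - 9μ + 14).
The quadratic factors as (μ - 2)·(μ - 7).
Eigenvalues: -10, 2, 7.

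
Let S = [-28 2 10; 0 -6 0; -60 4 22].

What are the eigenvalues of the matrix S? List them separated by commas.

-8, -6, 2

Set up det(rI - S) = 0.
Expanding the 3×3 determinant: p(r) = r^3 + 12r^2 + 20r - 96.
Try r = -6: p(-6) = 0, so -6 is a root.
Factor out (r + 6): p(r) = (r + 6)·(r^2 + 6r - 16).
The quadratic factors as (r + 8)·(r - 2).
Eigenvalues: -8, -6, 2.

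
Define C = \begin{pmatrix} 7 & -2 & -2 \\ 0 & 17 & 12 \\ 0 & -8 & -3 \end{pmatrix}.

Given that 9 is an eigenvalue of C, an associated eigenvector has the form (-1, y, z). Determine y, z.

We need (C - 9I)v = 0.
C - 9I = [[-2, -2, -2], [0, 8, 12], [0, -8, -12]].
Row 1: (-2)·-1 + (-2)·y + (-2)·z = 0
Row 2: (0)·-1 + (8)·y + (12)·z = 0
Row 3: (0)·-1 + (-8)·y + (-12)·z = 0
Solving gives y = 3, z = -2.
Check: C·(-1, 3, -2) = (-9, 27, -18) = 9·(-1, 3, -2).

3, -2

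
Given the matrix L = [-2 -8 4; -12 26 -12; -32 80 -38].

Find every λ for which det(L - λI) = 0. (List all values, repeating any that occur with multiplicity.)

The characteristic polynomial is p(s) = det(sI - L).
Cofactor expansion gives p(s) = s^3 + 14s^2 + 28s - 120.
Rational-root test: s = 2 gives p(2) = 0.
Factor out (s - 2): p(s) = (s - 2)·(s^2 + 16s + 60).
The quadratic factors as (s + 10)·(s + 6).
Eigenvalues: -10, -6, 2.

-10, -6, 2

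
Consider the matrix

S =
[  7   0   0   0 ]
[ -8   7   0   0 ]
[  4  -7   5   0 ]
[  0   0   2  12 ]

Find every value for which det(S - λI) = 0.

S is lower triangular, so its eigenvalues are the diagonal entries.
Diagonal: 7, 7, 5, 12.

5, 7, 7, 12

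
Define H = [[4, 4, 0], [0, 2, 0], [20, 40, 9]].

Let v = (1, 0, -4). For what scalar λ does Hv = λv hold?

Compute Hv: H·(1, 0, -4) = (4, 0, -16).
Since Hv = λv, compare component 1: 4 = λ·1, so λ = 4.

4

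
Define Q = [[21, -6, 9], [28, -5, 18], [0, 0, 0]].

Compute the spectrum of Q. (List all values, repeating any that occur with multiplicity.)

Compute the characteristic polynomial p(μ) = det(μI - Q).
Expanding along the first row, p(μ) = μ^3 - 16μ^2 + 63μ.
Try μ = 0: p(0) = 0, so 0 is a root.
Factor out μ: p(μ) = μ·(μ^2 - 16μ + 63).
The quadratic factors as (μ - 7)·(μ - 9).
Eigenvalues: 0, 7, 9.

0, 7, 9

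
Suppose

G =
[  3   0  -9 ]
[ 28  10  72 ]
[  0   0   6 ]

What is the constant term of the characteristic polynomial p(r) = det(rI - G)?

-180

p(0) = det(0·I − G) = det(−G) = (−1)^3·det(G).
det(G) = 180, so p(0) = -180.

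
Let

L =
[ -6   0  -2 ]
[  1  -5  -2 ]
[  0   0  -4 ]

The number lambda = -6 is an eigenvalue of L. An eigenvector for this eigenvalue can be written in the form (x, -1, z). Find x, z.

We need (L + 6I)v = 0.
L + 6I = [[0, 0, -2], [1, 1, -2], [0, 0, 2]].
Row 1: (0)·x + (0)·-1 + (-2)·z = 0
Row 2: (1)·x + (1)·-1 + (-2)·z = 0
Row 3: (0)·x + (0)·-1 + (2)·z = 0
Solving gives x = 1, z = 0.
Check: L·(1, -1, 0) = (-6, 6, 0) = -6·(1, -1, 0).

1, 0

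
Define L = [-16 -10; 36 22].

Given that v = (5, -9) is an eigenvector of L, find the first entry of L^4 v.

First find the eigenvalue: Lv = (10, -18) = 2·(5, -9), so λ = 2.
Then L^4 v = λ^4·v = 2^4·(5, -9) = 16·(5, -9) = (80, -144).

80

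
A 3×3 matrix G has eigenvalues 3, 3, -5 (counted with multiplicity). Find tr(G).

1

trace(G) is the sum of the eigenvalues: (3) + (3) + (-5) = 1.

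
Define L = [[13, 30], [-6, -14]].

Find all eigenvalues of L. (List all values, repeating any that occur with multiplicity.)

-2, 1

det(L - rI) = (13 - r)(-14 - r) - (30)·(-6) = r^2 + r - 2.
This factors as (r + 2)·(r - 1) = 0.
Eigenvalues: -2, 1.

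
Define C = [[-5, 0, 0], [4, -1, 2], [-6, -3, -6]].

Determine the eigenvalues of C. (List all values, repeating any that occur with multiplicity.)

-5, -4, -3

Set up det(μI - C) = 0.
Cofactor expansion gives p(μ) = μ^3 + 12μ^2 + 47μ + 60.
Try μ = -3: p(-3) = 0, so -3 is a root.
Factor out (μ + 3): p(μ) = (μ + 3)·(μ^2 + 9μ + 20).
The quadratic factors as (μ + 5)·(μ + 4).
Eigenvalues: -5, -4, -3.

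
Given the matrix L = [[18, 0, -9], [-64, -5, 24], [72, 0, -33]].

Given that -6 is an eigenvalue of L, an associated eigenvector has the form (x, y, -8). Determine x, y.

We need (L + 6I)v = 0.
L + 6I = [[24, 0, -9], [-64, 1, 24], [72, 0, -27]].
Row 1: (24)·x + (0)·y + (-9)·-8 = 0
Row 2: (-64)·x + (1)·y + (24)·-8 = 0
Row 3: (72)·x + (0)·y + (-27)·-8 = 0
Solving gives x = -3, y = 0.
Check: L·(-3, 0, -8) = (18, 0, 48) = -6·(-3, 0, -8).

-3, 0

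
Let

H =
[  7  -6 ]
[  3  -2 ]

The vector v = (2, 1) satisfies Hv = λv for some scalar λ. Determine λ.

4

Compute Hv: H·(2, 1) = (8, 4).
Since Hv = λv, compare component 1: 8 = λ·2, so λ = 4.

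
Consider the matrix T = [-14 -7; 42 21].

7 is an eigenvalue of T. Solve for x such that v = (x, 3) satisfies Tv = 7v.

We need (T - 7I)v = 0.
T - 7I = [[-21, -7], [42, 14]].
Row 1: (-21)·x + (-7)·3 = 0
Row 2: (42)·x + (14)·3 = 0
Solving gives x = -1.
Check: T·(-1, 3) = (-7, 21) = 7·(-1, 3).

-1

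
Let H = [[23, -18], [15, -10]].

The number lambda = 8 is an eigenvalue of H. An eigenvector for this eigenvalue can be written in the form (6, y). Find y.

We need (H - 8I)v = 0.
H - 8I = [[15, -18], [15, -18]].
Row 1: (15)·6 + (-18)·y = 0
Row 2: (15)·6 + (-18)·y = 0
Solving gives y = 5.
Check: H·(6, 5) = (48, 40) = 8·(6, 5).

5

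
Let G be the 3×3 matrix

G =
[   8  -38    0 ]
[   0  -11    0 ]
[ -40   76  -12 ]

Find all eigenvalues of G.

-12, -11, 8

Set up det(λI - G) = 0.
Expanding along the first row, p(λ) = λ^3 + 15λ^2 - 52λ - 1056.
Rational-root test: λ = 8 gives p(8) = 0.
Factor out (λ - 8): p(λ) = (λ - 8)·(λ^2 + 23λ + 132).
The quadratic factors as (λ + 12)·(λ + 11).
Eigenvalues: -12, -11, 8.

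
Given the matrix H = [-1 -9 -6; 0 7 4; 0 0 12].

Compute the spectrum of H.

H is upper triangular, so its eigenvalues are the diagonal entries.
Diagonal: -1, 7, 12.

-1, 7, 12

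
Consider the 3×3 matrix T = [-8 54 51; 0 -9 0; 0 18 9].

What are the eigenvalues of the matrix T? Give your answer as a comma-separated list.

The characteristic polynomial is p(λ) = det(λI - T).
Expanding the 3×3 determinant: p(λ) = λ^3 + 8λ^2 - 81λ - 648.
Try λ = -8: p(-8) = 0, so -8 is a root.
Factor out (λ + 8): p(λ) = (λ + 8)·(λ^2 - 81).
The quadratic factors as (λ + 9)·(λ - 9).
Eigenvalues: -9, -8, 9.

-9, -8, 9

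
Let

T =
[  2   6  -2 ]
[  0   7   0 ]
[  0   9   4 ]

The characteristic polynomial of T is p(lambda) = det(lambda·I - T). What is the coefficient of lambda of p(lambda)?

50

p(lambda) = lambda^3 - 13·lambda^2 + 50·lambda - 56.
The coefficient of lambda is 50.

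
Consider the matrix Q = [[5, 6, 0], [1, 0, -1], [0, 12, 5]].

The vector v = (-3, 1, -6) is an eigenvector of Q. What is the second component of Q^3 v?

27

First find the eigenvalue: Qv = (-9, 3, -18) = 3·(-3, 1, -6), so λ = 3.
Then Q^3 v = λ^3·v = 3^3·(-3, 1, -6) = 27·(-3, 1, -6) = (-81, 27, -162).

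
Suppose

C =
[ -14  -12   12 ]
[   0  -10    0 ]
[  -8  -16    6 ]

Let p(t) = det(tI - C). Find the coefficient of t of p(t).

p(t) = t^3 + 18t^2 + 92t + 120.
The coefficient of t is 92.

92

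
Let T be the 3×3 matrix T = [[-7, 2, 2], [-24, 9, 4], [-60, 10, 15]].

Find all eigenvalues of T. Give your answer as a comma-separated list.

5, 5, 7

The characteristic polynomial is p(lambda) = det(lambda·I - T).
Expanding along the first row, p(lambda) = lambda^3 - 17·lambda^2 + 95·lambda - 175.
Since p(5) = 0, lambda = 5 is a root.
Dividing by (lambda - 5) leaves lambda^2 - 12·lambda + 35.
The quadratic factors as (lambda - 5)·(lambda - 7).
Eigenvalues: 5, 5, 7.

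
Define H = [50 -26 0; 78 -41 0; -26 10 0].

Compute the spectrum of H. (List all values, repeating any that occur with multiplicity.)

Compute the characteristic polynomial p(μ) = det(μI - H).
Expanding along the first row, p(μ) = μ^3 - 9μ^2 - 22μ.
Since p(-2) = 0, μ = -2 is a root.
Factor out (μ + 2): p(μ) = (μ + 2)·(μ^2 - 11μ).
The quadratic factors as μ·(μ - 11).
Eigenvalues: -2, 0, 11.

-2, 0, 11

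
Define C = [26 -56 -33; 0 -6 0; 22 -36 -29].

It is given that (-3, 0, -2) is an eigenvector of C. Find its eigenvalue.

4

Compute Cv: C·(-3, 0, -2) = (-12, 0, -8).
Since Cv = λv, compare component 1: -12 = λ·-3, so λ = 4.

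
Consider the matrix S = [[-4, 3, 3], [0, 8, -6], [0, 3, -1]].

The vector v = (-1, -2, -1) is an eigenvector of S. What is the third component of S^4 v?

-625

First find the eigenvalue: Sv = (-5, -10, -5) = 5·(-1, -2, -1), so λ = 5.
Then S^4 v = λ^4·v = 5^4·(-1, -2, -1) = 625·(-1, -2, -1) = (-625, -1250, -625).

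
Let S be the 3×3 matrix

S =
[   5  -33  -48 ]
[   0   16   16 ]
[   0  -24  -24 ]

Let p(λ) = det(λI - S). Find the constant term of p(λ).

0

p(λ) = λ^3 + 3λ^2 - 40λ.
The constant term is 0.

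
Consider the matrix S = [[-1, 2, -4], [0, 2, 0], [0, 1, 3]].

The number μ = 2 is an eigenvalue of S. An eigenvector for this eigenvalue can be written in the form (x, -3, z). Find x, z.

-6, 3

We need (S - 2I)v = 0.
S - 2I = [[-3, 2, -4], [0, 0, 0], [0, 1, 1]].
Row 1: (-3)·x + (2)·-3 + (-4)·z = 0
Row 2: (0)·x + (0)·-3 + (0)·z = 0
Row 3: (0)·x + (1)·-3 + (1)·z = 0
Solving gives x = -6, z = 3.
Check: S·(-6, -3, 3) = (-12, -6, 6) = 2·(-6, -3, 3).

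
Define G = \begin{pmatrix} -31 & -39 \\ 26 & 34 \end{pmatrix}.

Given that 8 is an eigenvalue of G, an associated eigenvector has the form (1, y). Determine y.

We need (G - 8I)v = 0.
G - 8I = [[-39, -39], [26, 26]].
Row 1: (-39)·1 + (-39)·y = 0
Row 2: (26)·1 + (26)·y = 0
Solving gives y = -1.
Check: G·(1, -1) = (8, -8) = 8·(1, -1).

-1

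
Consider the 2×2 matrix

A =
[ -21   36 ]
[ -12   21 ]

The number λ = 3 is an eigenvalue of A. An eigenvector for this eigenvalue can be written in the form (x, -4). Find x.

We need (A - 3I)v = 0.
A - 3I = [[-24, 36], [-12, 18]].
Row 1: (-24)·x + (36)·-4 = 0
Row 2: (-12)·x + (18)·-4 = 0
Solving gives x = -6.
Check: A·(-6, -4) = (-18, -12) = 3·(-6, -4).

-6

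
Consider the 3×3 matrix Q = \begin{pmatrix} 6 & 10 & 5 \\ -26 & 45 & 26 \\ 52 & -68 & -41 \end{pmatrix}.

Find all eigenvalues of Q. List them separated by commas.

-7, 6, 11

Set up det(λI - Q) = 0.
Expanding along the first row, p(λ) = λ^3 - 10λ^2 - 53λ + 462.
Since p(-7) = 0, λ = -7 is a root.
Factor out (λ + 7): p(λ) = (λ + 7)·(λ^2 - 17λ + 66).
The quadratic factors as (λ - 6)·(λ - 11).
Eigenvalues: -7, 6, 11.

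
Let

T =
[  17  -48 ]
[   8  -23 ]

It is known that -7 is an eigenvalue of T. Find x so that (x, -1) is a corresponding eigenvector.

We need (T + 7I)v = 0.
T + 7I = [[24, -48], [8, -16]].
Row 1: (24)·x + (-48)·-1 = 0
Row 2: (8)·x + (-16)·-1 = 0
Solving gives x = -2.
Check: T·(-2, -1) = (14, 7) = -7·(-2, -1).

-2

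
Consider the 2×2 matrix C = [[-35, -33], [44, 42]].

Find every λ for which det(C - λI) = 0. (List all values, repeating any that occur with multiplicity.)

-2, 9

det(C - rI) = (-35 - r)(42 - r) - (-33)·(44) = r^2 - 7r - 18.
This factors as (r + 2)·(r - 9) = 0.
Eigenvalues: -2, 9.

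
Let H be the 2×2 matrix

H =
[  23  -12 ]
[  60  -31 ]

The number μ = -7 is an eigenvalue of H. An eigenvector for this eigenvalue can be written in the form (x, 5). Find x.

2

We need (H + 7I)v = 0.
H + 7I = [[30, -12], [60, -24]].
Row 1: (30)·x + (-12)·5 = 0
Row 2: (60)·x + (-24)·5 = 0
Solving gives x = 2.
Check: H·(2, 5) = (-14, -35) = -7·(2, 5).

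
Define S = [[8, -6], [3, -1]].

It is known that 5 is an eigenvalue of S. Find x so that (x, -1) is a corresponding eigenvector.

We need (S - 5I)v = 0.
S - 5I = [[3, -6], [3, -6]].
Row 1: (3)·x + (-6)·-1 = 0
Row 2: (3)·x + (-6)·-1 = 0
Solving gives x = -2.
Check: S·(-2, -1) = (-10, -5) = 5·(-2, -1).

-2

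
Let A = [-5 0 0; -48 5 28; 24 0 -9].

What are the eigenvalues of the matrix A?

-9, -5, 5

The characteristic polynomial is p(λ) = det(λI - A).
Cofactor expansion gives p(λ) = λ^3 + 9λ^2 - 25λ - 225.
Since p(5) = 0, λ = 5 is a root.
Dividing by (λ - 5) leaves λ^2 + 14λ + 45.
The quadratic factors as (λ + 9)·(λ + 5).
Eigenvalues: -9, -5, 5.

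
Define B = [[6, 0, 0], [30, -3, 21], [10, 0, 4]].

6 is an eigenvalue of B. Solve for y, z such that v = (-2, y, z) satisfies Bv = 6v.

We need (B - 6I)v = 0.
B - 6I = [[0, 0, 0], [30, -9, 21], [10, 0, -2]].
Row 1: (0)·-2 + (0)·y + (0)·z = 0
Row 2: (30)·-2 + (-9)·y + (21)·z = 0
Row 3: (10)·-2 + (0)·y + (-2)·z = 0
Solving gives y = -30, z = -10.
Check: B·(-2, -30, -10) = (-12, -180, -60) = 6·(-2, -30, -10).

-30, -10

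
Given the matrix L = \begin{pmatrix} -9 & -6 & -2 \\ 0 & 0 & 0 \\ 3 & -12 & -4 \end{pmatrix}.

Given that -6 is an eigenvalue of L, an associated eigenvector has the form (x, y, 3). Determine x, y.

We need (L + 6I)v = 0.
L + 6I = [[-3, -6, -2], [0, 6, 0], [3, -12, 2]].
Row 1: (-3)·x + (-6)·y + (-2)·3 = 0
Row 2: (0)·x + (6)·y + (0)·3 = 0
Row 3: (3)·x + (-12)·y + (2)·3 = 0
Solving gives x = -2, y = 0.
Check: L·(-2, 0, 3) = (12, 0, -18) = -6·(-2, 0, 3).

-2, 0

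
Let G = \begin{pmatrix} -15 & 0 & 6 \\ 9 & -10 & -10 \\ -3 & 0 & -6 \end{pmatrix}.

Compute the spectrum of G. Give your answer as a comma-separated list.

The characteristic polynomial is p(λ) = det(λI - G).
Cofactor expansion gives p(λ) = λ^3 + 31λ^2 + 318λ + 1080.
Rational-root test: λ = -9 gives p(-9) = 0.
Dividing by (λ + 9) leaves λ^2 + 22λ + 120.
The quadratic factors as (λ + 12)·(λ + 10).
Eigenvalues: -12, -10, -9.

-12, -10, -9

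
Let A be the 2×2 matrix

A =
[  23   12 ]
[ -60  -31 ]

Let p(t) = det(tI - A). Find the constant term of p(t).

p(t) = t^2 + 8t + 7.
The constant term is 7.

7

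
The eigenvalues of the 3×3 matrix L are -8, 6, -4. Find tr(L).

-6

trace(L) is the sum of the eigenvalues: (-8) + (6) + (-4) = -6.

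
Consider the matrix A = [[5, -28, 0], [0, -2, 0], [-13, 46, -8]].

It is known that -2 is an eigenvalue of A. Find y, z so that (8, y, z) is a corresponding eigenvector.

We need (A + 2I)v = 0.
A + 2I = [[7, -28, 0], [0, 0, 0], [-13, 46, -6]].
Row 1: (7)·8 + (-28)·y + (0)·z = 0
Row 2: (0)·8 + (0)·y + (0)·z = 0
Row 3: (-13)·8 + (46)·y + (-6)·z = 0
Solving gives y = 2, z = -2.
Check: A·(8, 2, -2) = (-16, -4, 4) = -2·(8, 2, -2).

2, -2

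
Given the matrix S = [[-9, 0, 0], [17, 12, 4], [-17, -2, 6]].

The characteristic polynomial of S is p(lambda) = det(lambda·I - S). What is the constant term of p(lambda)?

p(lambda) = lambda^3 - 9·lambda^2 - 82·lambda + 720.
The constant term is 720.

720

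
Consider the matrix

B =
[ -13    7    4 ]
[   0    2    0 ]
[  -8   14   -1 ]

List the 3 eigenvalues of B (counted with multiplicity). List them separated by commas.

-9, -5, 2

Compute the characteristic polynomial p(lambda) = det(lambda·I - B).
Expanding the 3×3 determinant: p(lambda) = lambda^3 + 12·lambda^2 + 17·lambda - 90.
Since p(-9) = 0, lambda = -9 is a root.
Factor out (lambda + 9): p(lambda) = (lambda + 9)·(lambda^2 + 3·lambda - 10).
The quadratic factors as (lambda + 5)·(lambda - 2).
Eigenvalues: -9, -5, 2.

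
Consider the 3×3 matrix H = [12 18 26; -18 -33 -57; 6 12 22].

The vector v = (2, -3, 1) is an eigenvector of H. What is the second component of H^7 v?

First find the eigenvalue: Hv = (-4, 6, -2) = -2·(2, -3, 1), so λ = -2.
Then H^7 v = λ^7·v = (-2)^7·(2, -3, 1) = -128·(2, -3, 1) = (-256, 384, -128).

384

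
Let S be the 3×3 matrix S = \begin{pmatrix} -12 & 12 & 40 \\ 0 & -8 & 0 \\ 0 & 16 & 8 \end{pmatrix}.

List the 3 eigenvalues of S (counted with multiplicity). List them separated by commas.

-12, -8, 8

Compute the characteristic polynomial p(t) = det(tI - S).
Cofactor expansion gives p(t) = t^3 + 12t^2 - 64t - 768.
Rational-root test: t = -8 gives p(-8) = 0.
Factor out (t + 8): p(t) = (t + 8)·(t^2 + 4t - 96).
The quadratic factors as (t + 12)·(t - 8).
Eigenvalues: -12, -8, 8.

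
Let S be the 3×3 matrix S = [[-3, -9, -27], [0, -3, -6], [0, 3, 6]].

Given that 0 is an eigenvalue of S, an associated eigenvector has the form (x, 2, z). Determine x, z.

3, -1

We need (S)v = 0.
S = [[-3, -9, -27], [0, -3, -6], [0, 3, 6]].
Row 1: (-3)·x + (-9)·2 + (-27)·z = 0
Row 2: (0)·x + (-3)·2 + (-6)·z = 0
Row 3: (0)·x + (3)·2 + (6)·z = 0
Solving gives x = 3, z = -1.
Check: S·(3, 2, -1) = (0, 0, 0) = 0·(3, 2, -1).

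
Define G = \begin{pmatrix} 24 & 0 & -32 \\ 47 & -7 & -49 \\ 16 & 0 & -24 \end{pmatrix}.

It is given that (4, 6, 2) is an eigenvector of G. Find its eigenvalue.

Compute Gv: G·(4, 6, 2) = (32, 48, 16).
Since Gv = λv, compare component 1: 32 = λ·4, so λ = 8.

8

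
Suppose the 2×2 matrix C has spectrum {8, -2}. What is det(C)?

det(C) is the product of the eigenvalues: (8) · (-2) = -16.

-16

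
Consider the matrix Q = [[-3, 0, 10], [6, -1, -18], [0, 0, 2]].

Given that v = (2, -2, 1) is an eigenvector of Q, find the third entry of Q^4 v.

First find the eigenvalue: Qv = (4, -4, 2) = 2·(2, -2, 1), so λ = 2.
Then Q^4 v = λ^4·v = 2^4·(2, -2, 1) = 16·(2, -2, 1) = (32, -32, 16).

16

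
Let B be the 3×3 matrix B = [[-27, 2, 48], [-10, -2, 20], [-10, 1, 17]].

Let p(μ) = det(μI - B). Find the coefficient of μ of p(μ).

p(μ) = μ^3 + 12μ^2 + 41μ + 42.
The coefficient of μ is 41.

41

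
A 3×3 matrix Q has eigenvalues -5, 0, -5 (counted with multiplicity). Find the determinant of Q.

det(Q) is the product of the eigenvalues: (-5) · (0) · (-5) = 0.

0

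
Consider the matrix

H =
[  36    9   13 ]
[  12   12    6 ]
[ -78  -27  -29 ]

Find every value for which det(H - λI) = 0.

Compute the characteristic polynomial p(s) = det(sI - H).
Expanding along the first row, p(s) = s^3 - 19s^2 + 108s - 180.
Try s = 6: p(6) = 0, so 6 is a root.
Factor out (s - 6): p(s) = (s - 6)·(s^2 - 13s + 30).
The quadratic factors as (s - 3)·(s - 10).
Eigenvalues: 3, 6, 10.

3, 6, 10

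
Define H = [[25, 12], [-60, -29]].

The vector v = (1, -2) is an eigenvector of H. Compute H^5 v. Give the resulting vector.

First find the eigenvalue: Hv = (1, -2) = 1·(1, -2), so λ = 1.
Then H^5 v = λ^5·v = 1^5·(1, -2) = 1·(1, -2) = (1, -2).

(1, -2)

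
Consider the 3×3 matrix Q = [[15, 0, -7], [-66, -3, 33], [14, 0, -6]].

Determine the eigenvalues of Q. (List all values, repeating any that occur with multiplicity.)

Compute the characteristic polynomial p(t) = det(tI - Q).
Expanding along the first row, p(t) = t^3 - 6t^2 - 19t + 24.
Since p(1) = 0, t = 1 is a root.
Dividing by (t - 1) leaves t^2 - 5t - 24.
The quadratic factors as (t + 3)·(t - 8).
Eigenvalues: -3, 1, 8.

-3, 1, 8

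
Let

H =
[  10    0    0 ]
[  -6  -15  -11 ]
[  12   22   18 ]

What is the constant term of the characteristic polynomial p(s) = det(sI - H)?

p(0) = det(0·I − H) = det(−H) = (−1)^3·det(H).
det(H) = -280, so p(0) = 280.

280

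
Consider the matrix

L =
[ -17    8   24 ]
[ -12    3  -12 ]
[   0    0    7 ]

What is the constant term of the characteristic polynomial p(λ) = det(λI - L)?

p(0) = det(0·I − L) = det(−L) = (−1)^3·det(L).
det(L) = 315, so p(0) = -315.

-315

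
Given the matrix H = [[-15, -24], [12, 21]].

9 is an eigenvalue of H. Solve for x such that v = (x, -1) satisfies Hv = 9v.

We need (H - 9I)v = 0.
H - 9I = [[-24, -24], [12, 12]].
Row 1: (-24)·x + (-24)·-1 = 0
Row 2: (12)·x + (12)·-1 = 0
Solving gives x = 1.
Check: H·(1, -1) = (9, -9) = 9·(1, -1).

1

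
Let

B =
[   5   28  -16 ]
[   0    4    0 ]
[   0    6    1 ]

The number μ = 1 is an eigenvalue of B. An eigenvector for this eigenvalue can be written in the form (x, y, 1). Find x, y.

We need (B - 1I)v = 0.
B - 1I = [[4, 28, -16], [0, 3, 0], [0, 6, 0]].
Row 1: (4)·x + (28)·y + (-16)·1 = 0
Row 2: (0)·x + (3)·y + (0)·1 = 0
Row 3: (0)·x + (6)·y + (0)·1 = 0
Solving gives x = 4, y = 0.
Check: B·(4, 0, 1) = (4, 0, 1) = 1·(4, 0, 1).

4, 0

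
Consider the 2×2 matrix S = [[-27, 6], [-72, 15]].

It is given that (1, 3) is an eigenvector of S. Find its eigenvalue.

Compute Sv: S·(1, 3) = (-9, -27).
Since Sv = λv, compare component 1: -9 = λ·1, so λ = -9.

-9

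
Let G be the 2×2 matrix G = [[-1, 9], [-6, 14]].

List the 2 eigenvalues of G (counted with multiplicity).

det(G - rI) = (-1 - r)(14 - r) - (9)·(-6) = r^2 - 13r + 40.
This factors as (r - 5)·(r - 8) = 0.
Eigenvalues: 5, 8.

5, 8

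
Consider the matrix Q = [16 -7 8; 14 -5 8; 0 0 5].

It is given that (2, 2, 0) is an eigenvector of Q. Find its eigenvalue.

9

Compute Qv: Q·(2, 2, 0) = (18, 18, 0).
Since Qv = λv, compare component 1: 18 = λ·2, so λ = 9.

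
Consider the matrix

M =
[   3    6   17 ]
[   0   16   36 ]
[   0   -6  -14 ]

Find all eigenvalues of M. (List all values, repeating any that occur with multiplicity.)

-2, 3, 4

The characteristic polynomial is p(μ) = det(μI - M).
Cofactor expansion gives p(μ) = μ^3 - 5μ^2 - 2μ + 24.
Try μ = -2: p(-2) = 0, so -2 is a root.
Factor out (μ + 2): p(μ) = (μ + 2)·(μ^2 - 7μ + 12).
The quadratic factors as (μ - 3)·(μ - 4).
Eigenvalues: -2, 3, 4.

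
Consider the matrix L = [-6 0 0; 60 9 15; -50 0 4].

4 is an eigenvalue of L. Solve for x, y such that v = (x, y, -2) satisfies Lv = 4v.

0, 6

We need (L - 4I)v = 0.
L - 4I = [[-10, 0, 0], [60, 5, 15], [-50, 0, 0]].
Row 1: (-10)·x + (0)·y + (0)·-2 = 0
Row 2: (60)·x + (5)·y + (15)·-2 = 0
Row 3: (-50)·x + (0)·y + (0)·-2 = 0
Solving gives x = 0, y = 6.
Check: L·(0, 6, -2) = (0, 24, -8) = 4·(0, 6, -2).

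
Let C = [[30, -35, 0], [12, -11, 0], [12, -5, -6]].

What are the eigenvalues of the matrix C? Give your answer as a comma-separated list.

-6, 9, 10

Compute the characteristic polynomial p(s) = det(sI - C).
Expanding along the first row, p(s) = s^3 - 13s^2 - 24s + 540.
Since p(-6) = 0, s = -6 is a root.
Factor out (s + 6): p(s) = (s + 6)·(s^2 - 19s + 90).
The quadratic factors as (s - 9)·(s - 10).
Eigenvalues: -6, 9, 10.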